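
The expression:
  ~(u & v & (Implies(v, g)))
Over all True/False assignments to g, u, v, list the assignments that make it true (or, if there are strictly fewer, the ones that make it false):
is false only for:
  g=True, u=True, v=True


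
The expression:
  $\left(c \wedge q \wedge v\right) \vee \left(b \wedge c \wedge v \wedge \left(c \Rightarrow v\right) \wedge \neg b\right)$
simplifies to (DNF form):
$c \wedge q \wedge v$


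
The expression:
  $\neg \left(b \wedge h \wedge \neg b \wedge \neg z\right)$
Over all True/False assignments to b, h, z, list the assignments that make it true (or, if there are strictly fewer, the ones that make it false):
is always true.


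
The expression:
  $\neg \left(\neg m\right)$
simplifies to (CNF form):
$m$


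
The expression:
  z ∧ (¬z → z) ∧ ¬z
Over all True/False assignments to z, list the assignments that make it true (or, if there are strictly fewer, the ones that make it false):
is never true.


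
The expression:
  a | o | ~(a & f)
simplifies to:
True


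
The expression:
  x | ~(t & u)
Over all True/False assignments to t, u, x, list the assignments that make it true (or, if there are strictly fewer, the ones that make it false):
is false only for:
  t=True, u=True, x=False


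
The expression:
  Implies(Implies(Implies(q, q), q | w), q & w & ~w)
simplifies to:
~q & ~w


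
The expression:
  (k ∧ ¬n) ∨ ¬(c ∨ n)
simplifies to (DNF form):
(k ∧ ¬n) ∨ (¬c ∧ ¬n)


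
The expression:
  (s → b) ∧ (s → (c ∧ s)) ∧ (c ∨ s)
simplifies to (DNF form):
(b ∧ c) ∨ (c ∧ ¬s)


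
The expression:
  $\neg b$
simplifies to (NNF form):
$\neg b$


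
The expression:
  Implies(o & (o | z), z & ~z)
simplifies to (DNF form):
~o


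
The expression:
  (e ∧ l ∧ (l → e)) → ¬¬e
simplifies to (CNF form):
True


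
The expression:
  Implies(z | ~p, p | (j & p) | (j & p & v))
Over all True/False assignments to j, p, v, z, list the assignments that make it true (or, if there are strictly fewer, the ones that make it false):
is true only for:
  j=False, p=True, v=False, z=False;
  j=False, p=True, v=False, z=True;
  j=False, p=True, v=True, z=False;
  j=False, p=True, v=True, z=True;
  j=True, p=True, v=False, z=False;
  j=True, p=True, v=False, z=True;
  j=True, p=True, v=True, z=False;
  j=True, p=True, v=True, z=True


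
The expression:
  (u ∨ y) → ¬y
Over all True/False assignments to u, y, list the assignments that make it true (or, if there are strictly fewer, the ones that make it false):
is true only for:
  u=False, y=False;
  u=True, y=False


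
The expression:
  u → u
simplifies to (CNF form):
True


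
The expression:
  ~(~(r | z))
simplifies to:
r | z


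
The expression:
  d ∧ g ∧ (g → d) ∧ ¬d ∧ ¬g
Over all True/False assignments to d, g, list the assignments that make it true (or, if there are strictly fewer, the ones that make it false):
is never true.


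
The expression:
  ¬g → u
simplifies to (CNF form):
g ∨ u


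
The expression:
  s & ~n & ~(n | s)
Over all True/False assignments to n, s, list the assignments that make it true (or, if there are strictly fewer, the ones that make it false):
is never true.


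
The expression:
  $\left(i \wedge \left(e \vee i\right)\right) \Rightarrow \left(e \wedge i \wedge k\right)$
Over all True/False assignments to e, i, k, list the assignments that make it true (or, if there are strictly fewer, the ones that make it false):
is false only for:
  e=False, i=True, k=False;
  e=False, i=True, k=True;
  e=True, i=True, k=False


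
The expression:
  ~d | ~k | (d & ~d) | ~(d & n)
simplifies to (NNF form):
~d | ~k | ~n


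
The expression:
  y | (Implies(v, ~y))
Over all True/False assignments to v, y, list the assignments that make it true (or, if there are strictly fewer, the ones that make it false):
is always true.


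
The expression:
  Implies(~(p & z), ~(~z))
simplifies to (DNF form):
z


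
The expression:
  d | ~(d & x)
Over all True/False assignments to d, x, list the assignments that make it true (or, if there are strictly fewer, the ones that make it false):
is always true.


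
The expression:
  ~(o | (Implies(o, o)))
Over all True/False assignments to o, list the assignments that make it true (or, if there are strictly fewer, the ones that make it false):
is never true.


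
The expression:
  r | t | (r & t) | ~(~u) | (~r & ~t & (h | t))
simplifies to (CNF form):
h | r | t | u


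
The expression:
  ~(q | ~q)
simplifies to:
False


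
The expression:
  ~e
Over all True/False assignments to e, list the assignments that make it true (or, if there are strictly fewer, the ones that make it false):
is true only for:
  e=False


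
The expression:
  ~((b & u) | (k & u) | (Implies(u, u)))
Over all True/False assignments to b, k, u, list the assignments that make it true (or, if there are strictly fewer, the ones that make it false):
is never true.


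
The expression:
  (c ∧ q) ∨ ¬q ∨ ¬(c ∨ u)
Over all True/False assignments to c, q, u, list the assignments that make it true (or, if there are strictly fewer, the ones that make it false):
is false only for:
  c=False, q=True, u=True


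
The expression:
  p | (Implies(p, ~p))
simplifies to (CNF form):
True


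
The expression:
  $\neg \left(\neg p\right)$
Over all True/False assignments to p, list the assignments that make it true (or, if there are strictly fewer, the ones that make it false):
is true only for:
  p=True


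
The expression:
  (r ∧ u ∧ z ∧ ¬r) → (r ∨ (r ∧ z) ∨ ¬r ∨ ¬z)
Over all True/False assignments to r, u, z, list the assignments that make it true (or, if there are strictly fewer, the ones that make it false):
is always true.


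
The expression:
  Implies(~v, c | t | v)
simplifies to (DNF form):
c | t | v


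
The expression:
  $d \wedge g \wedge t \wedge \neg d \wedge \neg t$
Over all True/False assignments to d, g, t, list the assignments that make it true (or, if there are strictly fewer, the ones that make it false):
is never true.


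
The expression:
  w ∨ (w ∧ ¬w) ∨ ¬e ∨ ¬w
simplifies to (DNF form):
True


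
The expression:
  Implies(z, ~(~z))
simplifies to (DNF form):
True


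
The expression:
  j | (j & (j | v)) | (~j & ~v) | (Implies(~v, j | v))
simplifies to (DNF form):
True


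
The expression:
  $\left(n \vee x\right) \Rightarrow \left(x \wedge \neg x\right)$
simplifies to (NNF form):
$\neg n \wedge \neg x$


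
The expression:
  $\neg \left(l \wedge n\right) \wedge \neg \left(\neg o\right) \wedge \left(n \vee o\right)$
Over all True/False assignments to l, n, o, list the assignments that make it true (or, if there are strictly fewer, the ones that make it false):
is true only for:
  l=False, n=False, o=True;
  l=False, n=True, o=True;
  l=True, n=False, o=True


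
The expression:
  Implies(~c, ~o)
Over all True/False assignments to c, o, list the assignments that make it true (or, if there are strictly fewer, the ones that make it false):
is false only for:
  c=False, o=True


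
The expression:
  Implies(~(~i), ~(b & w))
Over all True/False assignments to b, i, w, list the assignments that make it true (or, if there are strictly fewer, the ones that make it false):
is false only for:
  b=True, i=True, w=True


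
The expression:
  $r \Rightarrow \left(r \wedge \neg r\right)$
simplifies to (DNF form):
$\neg r$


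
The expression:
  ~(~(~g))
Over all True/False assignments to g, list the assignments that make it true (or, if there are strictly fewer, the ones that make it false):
is true only for:
  g=False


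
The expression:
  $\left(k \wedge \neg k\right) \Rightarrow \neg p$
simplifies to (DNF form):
$\text{True}$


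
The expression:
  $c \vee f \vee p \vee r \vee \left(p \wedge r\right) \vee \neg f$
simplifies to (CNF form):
$\text{True}$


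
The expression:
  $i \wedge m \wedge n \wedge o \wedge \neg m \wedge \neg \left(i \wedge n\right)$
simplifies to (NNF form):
$\text{False}$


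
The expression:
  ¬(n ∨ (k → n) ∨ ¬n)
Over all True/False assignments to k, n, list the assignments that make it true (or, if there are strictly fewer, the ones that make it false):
is never true.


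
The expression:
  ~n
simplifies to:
~n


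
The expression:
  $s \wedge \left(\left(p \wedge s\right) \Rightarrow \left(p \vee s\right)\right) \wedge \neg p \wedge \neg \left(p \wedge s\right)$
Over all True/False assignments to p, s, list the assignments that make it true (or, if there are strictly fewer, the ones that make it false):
is true only for:
  p=False, s=True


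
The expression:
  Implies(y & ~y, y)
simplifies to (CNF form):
True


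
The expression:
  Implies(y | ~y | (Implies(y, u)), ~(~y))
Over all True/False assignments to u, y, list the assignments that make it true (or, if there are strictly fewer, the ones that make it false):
is true only for:
  u=False, y=True;
  u=True, y=True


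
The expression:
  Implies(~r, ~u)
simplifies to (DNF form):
r | ~u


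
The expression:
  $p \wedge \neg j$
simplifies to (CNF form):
$p \wedge \neg j$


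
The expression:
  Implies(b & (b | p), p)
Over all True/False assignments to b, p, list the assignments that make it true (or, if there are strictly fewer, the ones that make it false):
is false only for:
  b=True, p=False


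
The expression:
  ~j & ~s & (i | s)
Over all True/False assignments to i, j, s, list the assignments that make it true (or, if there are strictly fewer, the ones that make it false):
is true only for:
  i=True, j=False, s=False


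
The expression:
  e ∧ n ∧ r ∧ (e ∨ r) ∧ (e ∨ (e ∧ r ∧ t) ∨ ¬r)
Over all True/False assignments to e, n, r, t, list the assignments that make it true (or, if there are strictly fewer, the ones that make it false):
is true only for:
  e=True, n=True, r=True, t=False;
  e=True, n=True, r=True, t=True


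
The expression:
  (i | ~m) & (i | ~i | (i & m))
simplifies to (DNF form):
i | ~m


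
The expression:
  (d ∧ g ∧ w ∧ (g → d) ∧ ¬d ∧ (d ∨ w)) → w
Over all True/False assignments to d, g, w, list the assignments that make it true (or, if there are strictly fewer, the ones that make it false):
is always true.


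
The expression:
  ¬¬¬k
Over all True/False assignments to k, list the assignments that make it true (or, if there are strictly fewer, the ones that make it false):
is true only for:
  k=False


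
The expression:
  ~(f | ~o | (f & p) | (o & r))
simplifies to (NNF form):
o & ~f & ~r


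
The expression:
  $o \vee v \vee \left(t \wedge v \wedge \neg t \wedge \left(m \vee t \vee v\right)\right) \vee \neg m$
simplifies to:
$o \vee v \vee \neg m$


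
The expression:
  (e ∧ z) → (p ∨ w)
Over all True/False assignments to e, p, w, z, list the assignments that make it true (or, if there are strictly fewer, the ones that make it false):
is false only for:
  e=True, p=False, w=False, z=True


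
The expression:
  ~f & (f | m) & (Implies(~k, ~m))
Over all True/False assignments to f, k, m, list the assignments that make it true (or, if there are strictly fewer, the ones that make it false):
is true only for:
  f=False, k=True, m=True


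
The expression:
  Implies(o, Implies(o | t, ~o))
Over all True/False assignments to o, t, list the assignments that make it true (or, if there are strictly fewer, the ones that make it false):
is true only for:
  o=False, t=False;
  o=False, t=True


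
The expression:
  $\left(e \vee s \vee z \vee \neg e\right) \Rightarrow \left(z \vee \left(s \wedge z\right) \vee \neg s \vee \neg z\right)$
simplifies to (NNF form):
$\text{True}$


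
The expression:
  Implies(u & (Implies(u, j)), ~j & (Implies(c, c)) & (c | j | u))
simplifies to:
~j | ~u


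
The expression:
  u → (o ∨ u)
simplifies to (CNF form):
True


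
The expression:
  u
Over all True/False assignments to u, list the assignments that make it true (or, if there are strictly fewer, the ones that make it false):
is true only for:
  u=True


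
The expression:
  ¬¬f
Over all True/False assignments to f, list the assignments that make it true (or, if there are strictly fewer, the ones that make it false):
is true only for:
  f=True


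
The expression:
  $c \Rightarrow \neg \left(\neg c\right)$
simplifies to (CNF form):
$\text{True}$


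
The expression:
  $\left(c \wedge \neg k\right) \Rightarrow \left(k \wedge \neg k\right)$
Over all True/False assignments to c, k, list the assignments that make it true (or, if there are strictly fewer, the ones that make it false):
is false only for:
  c=True, k=False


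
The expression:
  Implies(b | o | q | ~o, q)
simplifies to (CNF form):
q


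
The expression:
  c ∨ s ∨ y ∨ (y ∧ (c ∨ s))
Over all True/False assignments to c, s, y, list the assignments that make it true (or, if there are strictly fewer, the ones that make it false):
is false only for:
  c=False, s=False, y=False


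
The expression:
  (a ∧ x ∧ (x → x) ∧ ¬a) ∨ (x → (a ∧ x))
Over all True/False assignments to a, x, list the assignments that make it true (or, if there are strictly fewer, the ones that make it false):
is false only for:
  a=False, x=True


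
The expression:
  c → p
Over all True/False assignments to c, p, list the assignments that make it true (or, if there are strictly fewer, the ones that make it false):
is false only for:
  c=True, p=False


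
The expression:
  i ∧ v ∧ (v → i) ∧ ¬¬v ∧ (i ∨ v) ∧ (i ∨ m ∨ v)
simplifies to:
i ∧ v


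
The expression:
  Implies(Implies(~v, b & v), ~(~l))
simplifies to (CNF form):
l | ~v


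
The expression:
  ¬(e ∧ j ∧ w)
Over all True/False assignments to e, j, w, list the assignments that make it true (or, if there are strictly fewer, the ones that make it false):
is false only for:
  e=True, j=True, w=True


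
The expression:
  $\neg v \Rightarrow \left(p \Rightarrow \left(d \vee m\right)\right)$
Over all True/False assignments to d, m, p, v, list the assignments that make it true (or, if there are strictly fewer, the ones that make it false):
is false only for:
  d=False, m=False, p=True, v=False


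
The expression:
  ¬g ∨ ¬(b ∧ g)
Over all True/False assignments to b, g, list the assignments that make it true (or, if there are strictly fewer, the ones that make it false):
is false only for:
  b=True, g=True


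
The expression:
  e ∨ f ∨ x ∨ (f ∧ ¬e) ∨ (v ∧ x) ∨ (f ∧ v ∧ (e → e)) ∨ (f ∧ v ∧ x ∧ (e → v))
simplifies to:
e ∨ f ∨ x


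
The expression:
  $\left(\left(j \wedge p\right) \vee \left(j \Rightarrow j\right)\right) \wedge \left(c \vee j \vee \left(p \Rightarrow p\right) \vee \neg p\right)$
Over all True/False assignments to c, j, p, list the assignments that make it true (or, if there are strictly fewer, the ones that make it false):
is always true.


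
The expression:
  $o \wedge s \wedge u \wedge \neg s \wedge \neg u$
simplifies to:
$\text{False}$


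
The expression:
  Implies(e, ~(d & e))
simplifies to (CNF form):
~d | ~e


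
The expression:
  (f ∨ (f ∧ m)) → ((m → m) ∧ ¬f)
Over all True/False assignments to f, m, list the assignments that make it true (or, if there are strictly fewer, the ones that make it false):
is true only for:
  f=False, m=False;
  f=False, m=True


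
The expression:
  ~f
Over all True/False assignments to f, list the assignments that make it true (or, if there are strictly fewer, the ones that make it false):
is true only for:
  f=False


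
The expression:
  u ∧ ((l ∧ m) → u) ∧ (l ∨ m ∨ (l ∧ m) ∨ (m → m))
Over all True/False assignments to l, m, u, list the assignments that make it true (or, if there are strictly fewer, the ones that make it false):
is true only for:
  l=False, m=False, u=True;
  l=False, m=True, u=True;
  l=True, m=False, u=True;
  l=True, m=True, u=True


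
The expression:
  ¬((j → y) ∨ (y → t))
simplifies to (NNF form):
False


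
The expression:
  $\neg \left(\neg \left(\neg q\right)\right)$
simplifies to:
$\neg q$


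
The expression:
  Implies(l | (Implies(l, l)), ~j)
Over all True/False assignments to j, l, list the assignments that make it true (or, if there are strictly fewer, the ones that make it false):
is true only for:
  j=False, l=False;
  j=False, l=True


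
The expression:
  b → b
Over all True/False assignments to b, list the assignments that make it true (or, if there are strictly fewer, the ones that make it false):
is always true.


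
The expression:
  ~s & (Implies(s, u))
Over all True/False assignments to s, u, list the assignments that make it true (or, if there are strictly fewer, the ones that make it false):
is true only for:
  s=False, u=False;
  s=False, u=True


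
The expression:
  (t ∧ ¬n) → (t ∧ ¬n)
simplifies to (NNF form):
True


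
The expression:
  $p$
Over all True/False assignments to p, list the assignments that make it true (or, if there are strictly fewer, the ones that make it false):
is true only for:
  p=True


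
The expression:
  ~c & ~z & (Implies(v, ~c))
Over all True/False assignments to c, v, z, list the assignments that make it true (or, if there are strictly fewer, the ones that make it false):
is true only for:
  c=False, v=False, z=False;
  c=False, v=True, z=False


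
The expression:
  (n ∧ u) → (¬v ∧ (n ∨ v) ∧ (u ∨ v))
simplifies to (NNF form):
¬n ∨ ¬u ∨ ¬v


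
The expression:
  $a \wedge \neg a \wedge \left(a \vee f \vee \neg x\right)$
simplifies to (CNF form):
$\text{False}$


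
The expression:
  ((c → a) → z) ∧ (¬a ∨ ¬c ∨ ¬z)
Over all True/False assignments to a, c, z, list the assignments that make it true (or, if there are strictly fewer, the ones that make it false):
is true only for:
  a=False, c=False, z=True;
  a=False, c=True, z=False;
  a=False, c=True, z=True;
  a=True, c=False, z=True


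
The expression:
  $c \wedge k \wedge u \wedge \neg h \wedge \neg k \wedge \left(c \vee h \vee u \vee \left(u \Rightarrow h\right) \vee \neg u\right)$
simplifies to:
$\text{False}$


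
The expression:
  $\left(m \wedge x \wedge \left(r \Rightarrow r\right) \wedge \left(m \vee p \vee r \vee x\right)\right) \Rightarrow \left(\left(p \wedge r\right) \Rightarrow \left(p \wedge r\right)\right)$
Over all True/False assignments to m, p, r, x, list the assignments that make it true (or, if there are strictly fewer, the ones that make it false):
is always true.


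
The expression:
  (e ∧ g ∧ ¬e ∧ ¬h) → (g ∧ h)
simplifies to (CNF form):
True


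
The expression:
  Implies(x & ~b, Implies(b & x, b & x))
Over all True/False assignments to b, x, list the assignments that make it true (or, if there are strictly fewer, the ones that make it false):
is always true.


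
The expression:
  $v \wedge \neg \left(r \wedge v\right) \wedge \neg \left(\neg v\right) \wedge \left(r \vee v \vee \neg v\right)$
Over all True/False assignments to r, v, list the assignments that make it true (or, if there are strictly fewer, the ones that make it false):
is true only for:
  r=False, v=True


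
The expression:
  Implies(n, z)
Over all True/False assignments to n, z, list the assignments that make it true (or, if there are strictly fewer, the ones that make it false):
is false only for:
  n=True, z=False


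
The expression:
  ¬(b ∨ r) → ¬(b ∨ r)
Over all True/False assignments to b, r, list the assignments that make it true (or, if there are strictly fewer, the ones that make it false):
is always true.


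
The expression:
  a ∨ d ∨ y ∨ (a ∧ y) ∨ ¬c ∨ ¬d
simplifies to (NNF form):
True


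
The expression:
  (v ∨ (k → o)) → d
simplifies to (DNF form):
d ∨ (k ∧ ¬o ∧ ¬v)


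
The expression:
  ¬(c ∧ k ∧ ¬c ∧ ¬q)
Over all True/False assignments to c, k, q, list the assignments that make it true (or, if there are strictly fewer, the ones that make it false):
is always true.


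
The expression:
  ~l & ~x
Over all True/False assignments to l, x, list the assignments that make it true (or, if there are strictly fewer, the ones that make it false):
is true only for:
  l=False, x=False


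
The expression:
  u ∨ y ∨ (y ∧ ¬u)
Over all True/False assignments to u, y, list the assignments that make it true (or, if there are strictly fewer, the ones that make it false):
is false only for:
  u=False, y=False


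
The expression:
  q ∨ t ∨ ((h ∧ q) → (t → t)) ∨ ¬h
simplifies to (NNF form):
True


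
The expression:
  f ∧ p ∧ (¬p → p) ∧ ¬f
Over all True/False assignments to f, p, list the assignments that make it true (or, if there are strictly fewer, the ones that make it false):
is never true.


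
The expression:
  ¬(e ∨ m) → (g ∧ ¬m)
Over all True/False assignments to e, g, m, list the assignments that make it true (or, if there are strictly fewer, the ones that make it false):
is false only for:
  e=False, g=False, m=False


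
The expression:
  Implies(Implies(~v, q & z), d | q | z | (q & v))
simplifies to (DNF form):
d | q | z | ~v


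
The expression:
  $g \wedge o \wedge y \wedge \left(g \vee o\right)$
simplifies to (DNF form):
$g \wedge o \wedge y$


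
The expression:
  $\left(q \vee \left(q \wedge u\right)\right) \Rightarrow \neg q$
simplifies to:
$\neg q$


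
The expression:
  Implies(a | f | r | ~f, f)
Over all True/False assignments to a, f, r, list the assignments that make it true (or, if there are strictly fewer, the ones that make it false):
is true only for:
  a=False, f=True, r=False;
  a=False, f=True, r=True;
  a=True, f=True, r=False;
  a=True, f=True, r=True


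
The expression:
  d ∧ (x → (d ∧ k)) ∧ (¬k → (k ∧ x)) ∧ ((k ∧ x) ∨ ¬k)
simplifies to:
d ∧ k ∧ x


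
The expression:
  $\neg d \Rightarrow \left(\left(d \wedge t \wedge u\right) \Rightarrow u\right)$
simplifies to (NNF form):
$\text{True}$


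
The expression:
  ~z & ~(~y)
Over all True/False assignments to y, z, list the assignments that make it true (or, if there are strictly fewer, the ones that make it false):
is true only for:
  y=True, z=False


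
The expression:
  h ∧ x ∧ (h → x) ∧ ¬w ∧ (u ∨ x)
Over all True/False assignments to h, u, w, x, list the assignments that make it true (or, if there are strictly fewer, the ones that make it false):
is true only for:
  h=True, u=False, w=False, x=True;
  h=True, u=True, w=False, x=True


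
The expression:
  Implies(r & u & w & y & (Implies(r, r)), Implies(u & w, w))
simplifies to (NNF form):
True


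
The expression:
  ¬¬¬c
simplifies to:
¬c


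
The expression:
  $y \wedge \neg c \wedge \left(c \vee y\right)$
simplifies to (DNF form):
$y \wedge \neg c$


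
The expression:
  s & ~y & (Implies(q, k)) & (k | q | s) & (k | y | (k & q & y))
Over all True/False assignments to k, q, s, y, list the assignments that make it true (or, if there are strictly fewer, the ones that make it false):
is true only for:
  k=True, q=False, s=True, y=False;
  k=True, q=True, s=True, y=False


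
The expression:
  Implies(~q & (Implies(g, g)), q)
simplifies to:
q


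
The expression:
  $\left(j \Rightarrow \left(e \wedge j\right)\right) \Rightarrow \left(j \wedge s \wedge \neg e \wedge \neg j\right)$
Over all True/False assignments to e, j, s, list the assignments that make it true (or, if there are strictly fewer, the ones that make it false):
is true only for:
  e=False, j=True, s=False;
  e=False, j=True, s=True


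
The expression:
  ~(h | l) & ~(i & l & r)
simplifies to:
~h & ~l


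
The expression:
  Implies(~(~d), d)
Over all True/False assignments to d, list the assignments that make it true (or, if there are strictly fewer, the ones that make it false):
is always true.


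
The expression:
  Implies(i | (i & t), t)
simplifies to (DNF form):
t | ~i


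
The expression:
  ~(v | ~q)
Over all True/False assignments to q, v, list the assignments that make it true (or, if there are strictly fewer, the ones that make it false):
is true only for:
  q=True, v=False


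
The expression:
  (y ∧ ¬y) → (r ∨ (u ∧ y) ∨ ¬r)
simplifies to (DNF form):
True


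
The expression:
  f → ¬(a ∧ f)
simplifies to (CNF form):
¬a ∨ ¬f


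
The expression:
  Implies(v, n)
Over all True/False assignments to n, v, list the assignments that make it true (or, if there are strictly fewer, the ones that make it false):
is false only for:
  n=False, v=True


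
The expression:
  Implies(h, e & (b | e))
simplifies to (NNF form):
e | ~h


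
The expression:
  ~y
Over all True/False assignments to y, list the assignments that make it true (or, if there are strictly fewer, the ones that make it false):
is true only for:
  y=False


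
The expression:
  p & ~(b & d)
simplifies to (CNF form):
p & (~b | ~d)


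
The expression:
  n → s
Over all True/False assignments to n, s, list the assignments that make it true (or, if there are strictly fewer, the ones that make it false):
is false only for:
  n=True, s=False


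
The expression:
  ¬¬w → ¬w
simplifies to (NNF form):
¬w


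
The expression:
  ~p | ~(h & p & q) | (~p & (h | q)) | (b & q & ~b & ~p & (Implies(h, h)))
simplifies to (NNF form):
~h | ~p | ~q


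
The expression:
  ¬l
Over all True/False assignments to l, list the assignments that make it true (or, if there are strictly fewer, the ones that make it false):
is true only for:
  l=False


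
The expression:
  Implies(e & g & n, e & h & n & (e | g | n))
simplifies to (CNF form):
h | ~e | ~g | ~n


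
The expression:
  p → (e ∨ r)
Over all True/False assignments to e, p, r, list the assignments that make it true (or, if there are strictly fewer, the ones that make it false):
is false only for:
  e=False, p=True, r=False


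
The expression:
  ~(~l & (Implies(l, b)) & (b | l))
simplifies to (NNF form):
l | ~b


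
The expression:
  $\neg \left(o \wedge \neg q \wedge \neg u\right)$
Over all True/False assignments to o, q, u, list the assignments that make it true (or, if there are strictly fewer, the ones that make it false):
is false only for:
  o=True, q=False, u=False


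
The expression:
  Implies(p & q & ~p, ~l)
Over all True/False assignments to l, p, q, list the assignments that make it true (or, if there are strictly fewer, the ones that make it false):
is always true.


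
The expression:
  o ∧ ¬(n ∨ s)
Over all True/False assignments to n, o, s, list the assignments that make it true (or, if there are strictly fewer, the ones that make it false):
is true only for:
  n=False, o=True, s=False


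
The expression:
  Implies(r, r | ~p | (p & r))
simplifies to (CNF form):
True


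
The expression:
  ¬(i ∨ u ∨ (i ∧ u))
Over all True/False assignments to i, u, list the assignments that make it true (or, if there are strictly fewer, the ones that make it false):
is true only for:
  i=False, u=False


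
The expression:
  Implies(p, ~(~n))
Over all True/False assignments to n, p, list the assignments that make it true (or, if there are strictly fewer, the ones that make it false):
is false only for:
  n=False, p=True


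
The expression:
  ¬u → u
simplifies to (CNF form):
u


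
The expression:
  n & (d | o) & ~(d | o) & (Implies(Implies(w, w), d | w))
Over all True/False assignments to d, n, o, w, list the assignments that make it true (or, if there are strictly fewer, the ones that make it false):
is never true.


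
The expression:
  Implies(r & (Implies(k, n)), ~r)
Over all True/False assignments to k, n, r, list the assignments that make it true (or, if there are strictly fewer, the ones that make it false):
is false only for:
  k=False, n=False, r=True;
  k=False, n=True, r=True;
  k=True, n=True, r=True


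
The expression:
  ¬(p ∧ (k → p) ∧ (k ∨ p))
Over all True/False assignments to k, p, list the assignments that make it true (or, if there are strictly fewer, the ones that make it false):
is true only for:
  k=False, p=False;
  k=True, p=False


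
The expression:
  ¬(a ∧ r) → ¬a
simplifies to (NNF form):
r ∨ ¬a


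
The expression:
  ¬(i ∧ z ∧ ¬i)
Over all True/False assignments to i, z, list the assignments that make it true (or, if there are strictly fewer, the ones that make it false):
is always true.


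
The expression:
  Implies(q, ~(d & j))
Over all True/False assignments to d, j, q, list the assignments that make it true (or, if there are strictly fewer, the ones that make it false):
is false only for:
  d=True, j=True, q=True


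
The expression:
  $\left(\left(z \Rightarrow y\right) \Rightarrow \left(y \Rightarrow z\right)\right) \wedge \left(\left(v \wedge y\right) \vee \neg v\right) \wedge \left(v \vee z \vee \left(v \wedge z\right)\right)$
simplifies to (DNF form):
$\left(y \wedge z\right) \vee \left(z \wedge \neg v\right)$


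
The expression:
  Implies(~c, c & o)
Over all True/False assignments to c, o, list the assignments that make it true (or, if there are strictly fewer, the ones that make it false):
is true only for:
  c=True, o=False;
  c=True, o=True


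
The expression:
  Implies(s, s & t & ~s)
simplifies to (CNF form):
~s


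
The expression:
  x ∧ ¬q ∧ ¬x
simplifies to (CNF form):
False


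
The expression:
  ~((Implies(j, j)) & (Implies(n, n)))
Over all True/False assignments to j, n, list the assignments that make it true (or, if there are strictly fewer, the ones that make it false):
is never true.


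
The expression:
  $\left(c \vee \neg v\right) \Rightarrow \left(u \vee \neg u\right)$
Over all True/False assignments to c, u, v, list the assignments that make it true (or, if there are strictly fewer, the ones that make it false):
is always true.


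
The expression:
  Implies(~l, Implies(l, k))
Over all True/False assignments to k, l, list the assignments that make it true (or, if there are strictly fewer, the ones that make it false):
is always true.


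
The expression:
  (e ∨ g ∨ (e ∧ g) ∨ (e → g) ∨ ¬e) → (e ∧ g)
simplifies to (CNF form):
e ∧ g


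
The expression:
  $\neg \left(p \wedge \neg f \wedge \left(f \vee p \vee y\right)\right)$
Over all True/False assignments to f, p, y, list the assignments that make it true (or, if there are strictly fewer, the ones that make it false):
is false only for:
  f=False, p=True, y=False;
  f=False, p=True, y=True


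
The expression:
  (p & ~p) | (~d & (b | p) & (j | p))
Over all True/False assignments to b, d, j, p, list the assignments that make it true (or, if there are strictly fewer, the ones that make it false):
is true only for:
  b=False, d=False, j=False, p=True;
  b=False, d=False, j=True, p=True;
  b=True, d=False, j=False, p=True;
  b=True, d=False, j=True, p=False;
  b=True, d=False, j=True, p=True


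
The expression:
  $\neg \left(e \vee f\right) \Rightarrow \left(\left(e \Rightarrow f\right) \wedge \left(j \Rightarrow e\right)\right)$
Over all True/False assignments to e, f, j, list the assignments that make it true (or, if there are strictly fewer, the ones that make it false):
is false only for:
  e=False, f=False, j=True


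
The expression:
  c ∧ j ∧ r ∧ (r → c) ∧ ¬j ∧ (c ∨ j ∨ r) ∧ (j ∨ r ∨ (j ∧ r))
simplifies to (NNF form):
False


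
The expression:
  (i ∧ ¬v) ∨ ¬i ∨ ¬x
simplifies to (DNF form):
¬i ∨ ¬v ∨ ¬x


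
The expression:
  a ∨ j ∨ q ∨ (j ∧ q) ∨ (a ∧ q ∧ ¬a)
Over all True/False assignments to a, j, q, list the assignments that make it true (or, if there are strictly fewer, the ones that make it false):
is false only for:
  a=False, j=False, q=False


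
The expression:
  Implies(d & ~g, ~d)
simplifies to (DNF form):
g | ~d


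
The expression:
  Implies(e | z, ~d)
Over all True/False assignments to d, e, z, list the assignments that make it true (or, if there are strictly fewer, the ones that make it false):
is false only for:
  d=True, e=False, z=True;
  d=True, e=True, z=False;
  d=True, e=True, z=True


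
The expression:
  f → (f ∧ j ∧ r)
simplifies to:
(j ∧ r) ∨ ¬f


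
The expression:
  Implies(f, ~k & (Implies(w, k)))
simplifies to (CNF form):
(~f | ~k) & (~f | ~w)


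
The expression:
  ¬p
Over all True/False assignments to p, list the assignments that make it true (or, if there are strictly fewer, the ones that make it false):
is true only for:
  p=False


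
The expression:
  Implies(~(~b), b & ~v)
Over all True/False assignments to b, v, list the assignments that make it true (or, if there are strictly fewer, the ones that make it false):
is false only for:
  b=True, v=True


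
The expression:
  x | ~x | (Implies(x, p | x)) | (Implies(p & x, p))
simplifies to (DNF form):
True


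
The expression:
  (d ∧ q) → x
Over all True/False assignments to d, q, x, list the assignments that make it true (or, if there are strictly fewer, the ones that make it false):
is false only for:
  d=True, q=True, x=False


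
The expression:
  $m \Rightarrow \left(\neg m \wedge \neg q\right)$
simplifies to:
$\neg m$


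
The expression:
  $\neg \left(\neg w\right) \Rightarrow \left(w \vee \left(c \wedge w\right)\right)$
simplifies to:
$\text{True}$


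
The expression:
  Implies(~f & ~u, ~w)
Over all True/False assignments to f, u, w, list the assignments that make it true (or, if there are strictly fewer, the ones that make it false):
is false only for:
  f=False, u=False, w=True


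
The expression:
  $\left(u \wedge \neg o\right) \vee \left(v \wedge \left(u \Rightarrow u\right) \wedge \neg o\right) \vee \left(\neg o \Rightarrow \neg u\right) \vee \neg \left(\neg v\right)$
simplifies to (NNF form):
$\text{True}$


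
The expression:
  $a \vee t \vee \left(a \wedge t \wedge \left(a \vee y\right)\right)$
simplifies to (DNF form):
$a \vee t$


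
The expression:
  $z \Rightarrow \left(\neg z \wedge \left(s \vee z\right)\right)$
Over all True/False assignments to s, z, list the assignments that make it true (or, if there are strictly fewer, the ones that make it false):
is true only for:
  s=False, z=False;
  s=True, z=False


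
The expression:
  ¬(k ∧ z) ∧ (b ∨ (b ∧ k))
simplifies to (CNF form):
b ∧ (¬k ∨ ¬z)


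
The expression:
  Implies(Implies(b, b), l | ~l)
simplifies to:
True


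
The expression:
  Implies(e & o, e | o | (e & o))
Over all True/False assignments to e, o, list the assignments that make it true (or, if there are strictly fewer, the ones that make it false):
is always true.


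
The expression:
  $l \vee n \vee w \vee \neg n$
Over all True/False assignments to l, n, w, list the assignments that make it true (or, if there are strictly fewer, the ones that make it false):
is always true.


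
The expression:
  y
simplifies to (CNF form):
y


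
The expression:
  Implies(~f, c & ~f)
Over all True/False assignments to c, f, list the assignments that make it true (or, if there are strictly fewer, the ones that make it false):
is false only for:
  c=False, f=False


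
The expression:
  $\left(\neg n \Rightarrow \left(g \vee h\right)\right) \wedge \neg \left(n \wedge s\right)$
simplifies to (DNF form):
$\left(g \wedge \neg n\right) \vee \left(h \wedge \neg n\right) \vee \left(n \wedge \neg s\right)$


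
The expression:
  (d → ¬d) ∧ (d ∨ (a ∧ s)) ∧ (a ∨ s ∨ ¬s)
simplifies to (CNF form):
a ∧ s ∧ ¬d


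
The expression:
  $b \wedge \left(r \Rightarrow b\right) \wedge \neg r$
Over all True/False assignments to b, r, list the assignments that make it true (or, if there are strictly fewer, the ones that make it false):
is true only for:
  b=True, r=False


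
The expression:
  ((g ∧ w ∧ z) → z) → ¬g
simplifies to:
¬g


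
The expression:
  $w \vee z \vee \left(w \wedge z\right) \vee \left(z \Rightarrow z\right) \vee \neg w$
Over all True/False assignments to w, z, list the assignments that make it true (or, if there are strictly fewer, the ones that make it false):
is always true.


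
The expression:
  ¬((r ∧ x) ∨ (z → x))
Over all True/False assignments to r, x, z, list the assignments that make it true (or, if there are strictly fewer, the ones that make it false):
is true only for:
  r=False, x=False, z=True;
  r=True, x=False, z=True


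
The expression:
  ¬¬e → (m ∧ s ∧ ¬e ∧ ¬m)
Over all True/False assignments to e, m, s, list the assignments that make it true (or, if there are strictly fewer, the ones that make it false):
is true only for:
  e=False, m=False, s=False;
  e=False, m=False, s=True;
  e=False, m=True, s=False;
  e=False, m=True, s=True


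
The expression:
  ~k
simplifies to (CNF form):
~k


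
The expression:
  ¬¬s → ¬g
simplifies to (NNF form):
¬g ∨ ¬s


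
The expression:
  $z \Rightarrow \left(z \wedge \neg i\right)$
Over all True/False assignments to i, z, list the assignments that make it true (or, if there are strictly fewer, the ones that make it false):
is false only for:
  i=True, z=True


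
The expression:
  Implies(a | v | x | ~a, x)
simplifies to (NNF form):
x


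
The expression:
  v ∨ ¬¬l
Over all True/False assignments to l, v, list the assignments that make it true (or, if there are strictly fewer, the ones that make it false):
is false only for:
  l=False, v=False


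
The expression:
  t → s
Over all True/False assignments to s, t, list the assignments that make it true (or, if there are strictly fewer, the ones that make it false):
is false only for:
  s=False, t=True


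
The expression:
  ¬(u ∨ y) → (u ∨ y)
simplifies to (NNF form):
u ∨ y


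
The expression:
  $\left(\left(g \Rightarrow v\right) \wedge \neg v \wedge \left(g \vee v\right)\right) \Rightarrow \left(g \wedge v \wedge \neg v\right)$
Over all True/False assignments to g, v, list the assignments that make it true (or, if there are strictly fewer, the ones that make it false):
is always true.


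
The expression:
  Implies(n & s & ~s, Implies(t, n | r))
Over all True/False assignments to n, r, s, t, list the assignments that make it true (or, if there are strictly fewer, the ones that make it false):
is always true.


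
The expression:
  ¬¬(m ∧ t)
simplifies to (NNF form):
m ∧ t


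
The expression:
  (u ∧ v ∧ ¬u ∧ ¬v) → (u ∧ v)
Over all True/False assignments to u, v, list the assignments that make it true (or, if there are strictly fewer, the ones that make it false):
is always true.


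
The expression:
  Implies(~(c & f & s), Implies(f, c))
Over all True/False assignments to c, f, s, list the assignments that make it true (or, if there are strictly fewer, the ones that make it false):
is false only for:
  c=False, f=True, s=False;
  c=False, f=True, s=True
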